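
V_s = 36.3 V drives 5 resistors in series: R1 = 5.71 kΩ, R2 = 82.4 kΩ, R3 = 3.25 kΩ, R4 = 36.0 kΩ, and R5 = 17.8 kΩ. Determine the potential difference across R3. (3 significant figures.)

Total series resistance ΣR = 5.71 + 82.4 + 3.25 + 36.0 + 17.8 = 145.2 kΩ.
V = V_s · R/ΣR = 36.3 × 0.02239 = 0.8127 V.

V ≈ 0.813 V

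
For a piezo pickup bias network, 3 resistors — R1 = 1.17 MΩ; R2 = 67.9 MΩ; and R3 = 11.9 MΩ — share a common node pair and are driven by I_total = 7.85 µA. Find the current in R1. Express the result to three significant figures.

I ≈ 7.04 µA

Total conductance ΣG = 1/1.17 + 1/67.9 + 1/11.9 = 0.9535 (units of 1/MΩ).
By the current-divider rule, I = I_total · G_k/ΣG = 7.85 × 0.8964 = 7.037 µA.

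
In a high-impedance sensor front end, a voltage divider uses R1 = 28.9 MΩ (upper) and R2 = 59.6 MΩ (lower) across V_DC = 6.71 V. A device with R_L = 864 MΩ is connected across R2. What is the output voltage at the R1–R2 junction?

R2 ‖ R_L = (59.6 × 864)/(59.6 + 864) = 55.75 MΩ.
Then V_out = V_DC · R2'/(R1 + R2') = 6.71 × 55.75/84.65 = 4.419 V.
(Unloaded it would be 4.52 V; the load pulls it down.)

V_out ≈ 4.42 V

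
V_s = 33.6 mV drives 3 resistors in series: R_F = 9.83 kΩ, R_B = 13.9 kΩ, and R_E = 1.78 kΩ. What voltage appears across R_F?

V ≈ 12.9 mV

Total series resistance ΣR = 9.83 + 13.9 + 1.78 = 25.51 kΩ.
V = V_s · R/ΣR = 33.6 × 0.3853 = 12.95 mV.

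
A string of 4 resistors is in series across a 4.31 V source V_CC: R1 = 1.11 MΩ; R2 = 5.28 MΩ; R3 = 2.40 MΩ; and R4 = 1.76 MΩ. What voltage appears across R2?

Series total: ΣR = 1.11 + 5.28 + 2.40 + 1.76 = 10.55 MΩ.
By the voltage-divider rule, V = 4.31 × 5.280/10.55 = 2.157 V.

V ≈ 2.16 V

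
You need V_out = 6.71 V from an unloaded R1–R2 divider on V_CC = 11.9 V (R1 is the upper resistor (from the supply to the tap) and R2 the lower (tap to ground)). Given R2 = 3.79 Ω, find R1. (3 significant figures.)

R1 ≈ 2.93 Ω

V_out/V_CC = R2/(R1+R2) = 0.5639.
R1 = R2·(1/k − 1) = 3.79 × 0.7735 = 2.931 Ω.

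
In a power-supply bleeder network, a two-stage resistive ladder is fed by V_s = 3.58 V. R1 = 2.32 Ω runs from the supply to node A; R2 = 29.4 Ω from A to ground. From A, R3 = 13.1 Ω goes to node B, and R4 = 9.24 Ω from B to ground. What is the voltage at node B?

Looking into the second stage from A: R3 + R4 = 22.34 Ω appears in parallel with R2.
Effective lower resistance at A: R2 ‖ 22.34 = 12.69 Ω.
So V_A = 3.58 × 0.8455 = 3.027 V.
Then the unloaded second divider: V_B = V_A × R4/(R3+R4) = 3.027 × 0.4136 = 1.252 V.

V_B ≈ 1.25 V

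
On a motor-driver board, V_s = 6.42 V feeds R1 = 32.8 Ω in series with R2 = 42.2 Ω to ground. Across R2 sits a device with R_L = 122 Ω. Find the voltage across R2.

V_out ≈ 3.14 V

The load sits in parallel with R2, giving an effective lower resistance R2' = R2·R_L/(R2+R_L) = 31.35 Ω.
Voltage divider with the loaded lower leg: V_out = 6.42 × 31.35/(32.8 + 31.35) = 6.42 × 0.4887 = 3.138 V.
(Unloaded it would be 3.61 V; the load pulls it down.)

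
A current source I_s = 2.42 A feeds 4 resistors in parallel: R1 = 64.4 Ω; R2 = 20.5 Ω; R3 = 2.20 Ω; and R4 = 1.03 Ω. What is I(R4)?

Conductances: ΣG = 1/64.4 + 1/20.5 + 1/2.20 + 1/1.03 = 1.490 (1/Ω).
Current divider: I(R4) = I_s · G_k/ΣG = 2.42 × (0.9709/1.490) = 2.42 × 0.6517 = 1.577 A.

I ≈ 1.58 A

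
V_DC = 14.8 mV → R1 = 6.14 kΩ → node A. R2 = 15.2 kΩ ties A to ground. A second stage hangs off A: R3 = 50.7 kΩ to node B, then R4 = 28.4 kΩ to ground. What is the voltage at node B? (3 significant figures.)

Node A sees R2 in parallel with the series input of stage 2, R3 + R4 = 79.10 kΩ.
Effective lower resistance at A: R2 ‖ 79.10 = 12.75 kΩ.
First divider: V_A = V_DC · 12.75/(6.14 + 12.75) = 9.989 mV.
V_B = V_A × 0.3590 = 3.587 mV.

V_B ≈ 3.59 mV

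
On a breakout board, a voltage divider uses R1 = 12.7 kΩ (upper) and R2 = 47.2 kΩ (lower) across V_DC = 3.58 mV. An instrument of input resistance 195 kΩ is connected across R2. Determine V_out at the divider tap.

The load sits in parallel with R2, giving an effective lower resistance R2' = R2·R_L/(R2+R_L) = 38.00 kΩ.
Now apply the divider: V_out = 3.58 × 0.7495 = 2.683 mV.

V_out ≈ 2.68 mV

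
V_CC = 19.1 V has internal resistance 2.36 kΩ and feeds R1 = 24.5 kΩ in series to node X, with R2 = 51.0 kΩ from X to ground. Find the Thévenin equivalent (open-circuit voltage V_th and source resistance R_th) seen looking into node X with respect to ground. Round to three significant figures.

R1' = 2.36 + 24.5 = 26.86 kΩ (source resistance + R1).
Open-circuit (no load on X): V_th = V_CC · R2/(R1' + R2) = 19.1 × 51.0/(26.86 + 51.0) = 12.51 V.
Zeroing V_CC shorts the top of R1' to ground, so R_th = R1' ‖ R2 = 17.59 kΩ.

V_th ≈ 12.5 V, R_th ≈ 17.6 kΩ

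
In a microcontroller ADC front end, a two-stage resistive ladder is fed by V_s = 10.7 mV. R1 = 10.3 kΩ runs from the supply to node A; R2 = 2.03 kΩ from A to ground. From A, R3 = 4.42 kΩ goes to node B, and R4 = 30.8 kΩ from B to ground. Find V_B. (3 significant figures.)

V_B ≈ 1.47 mV

The second stage (R3 + R4 = 35.22 kΩ) loads node A in parallel with R2.
Effective lower resistance at A: R2 ‖ 35.22 = 1.919 kΩ.
V_A = 10.7 × 1.919/(10.3 + 1.919) = 1.681 mV.
Stage 2 is unloaded, so V_B = V_A · R4/(R3+R4) = 1.681 × 30.8/35.22 = 1.470 mV.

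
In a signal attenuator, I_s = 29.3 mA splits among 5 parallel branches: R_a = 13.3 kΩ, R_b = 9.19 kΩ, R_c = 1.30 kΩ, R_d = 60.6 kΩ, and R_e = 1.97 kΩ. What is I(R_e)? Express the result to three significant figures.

Total conductance ΣG = 1/13.3 + 1/9.19 + 1/1.30 + 1/60.6 + 1/1.97 = 1.477 (units of 1/kΩ).
Current divider: I(R_e) = I_s · G_k/ΣG = 29.3 × (0.5076/1.477) = 29.3 × 0.3436 = 10.07 mA.

I ≈ 10.1 mA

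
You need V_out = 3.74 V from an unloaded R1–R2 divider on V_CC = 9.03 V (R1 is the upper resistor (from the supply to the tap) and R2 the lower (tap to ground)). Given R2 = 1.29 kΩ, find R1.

The divider ratio is R2/(R1+R2) = 3.74/9.03 = 0.4142.
So R1 = R2 · (V_CC/V_out − 1) = 1.29 × (9.03/3.74 − 1) = 1.29 × 1.414 = 1.825 kΩ.

R1 ≈ 1.82 kΩ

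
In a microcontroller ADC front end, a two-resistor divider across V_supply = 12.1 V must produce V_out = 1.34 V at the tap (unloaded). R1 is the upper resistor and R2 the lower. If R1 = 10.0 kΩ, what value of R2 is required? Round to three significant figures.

R2 ≈ 1.25 kΩ

The divider ratio is R2/(R1+R2) = 1.34/12.1 = 0.1107.
So R2 = R1 · V_out/(V_supply − V_out) = 10.0 × 1.34/(12.1 − 1.34) = 10.0 × 0.1245 = 1.245 kΩ.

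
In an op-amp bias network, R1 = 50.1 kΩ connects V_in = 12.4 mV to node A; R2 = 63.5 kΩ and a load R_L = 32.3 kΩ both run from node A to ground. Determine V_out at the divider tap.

V_out ≈ 3.71 mV

R2 ‖ R_L = (63.5 × 32.3)/(63.5 + 32.3) = 21.41 kΩ.
Then V_out = V_in · R2'/(R1 + R2') = 12.4 × 21.41/71.51 = 3.713 mV.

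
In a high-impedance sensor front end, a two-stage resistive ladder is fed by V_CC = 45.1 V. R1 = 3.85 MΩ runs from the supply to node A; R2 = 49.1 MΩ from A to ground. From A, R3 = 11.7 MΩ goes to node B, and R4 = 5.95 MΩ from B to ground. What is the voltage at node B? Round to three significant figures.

V_B ≈ 11.7 V

The second stage (R3 + R4 = 17.65 MΩ) loads node A in parallel with R2.
R2 ‖ (R3+R4) = 12.98 MΩ.
V_A = 45.1 × 12.98/(3.85 + 12.98) = 34.78 V.
Stage 2 is unloaded, so V_B = V_A · R4/(R3+R4) = 34.78 × 5.95/17.65 = 11.73 V.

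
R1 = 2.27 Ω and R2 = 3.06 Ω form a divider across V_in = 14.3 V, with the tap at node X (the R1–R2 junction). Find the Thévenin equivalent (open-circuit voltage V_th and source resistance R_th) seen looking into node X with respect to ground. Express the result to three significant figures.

V_th ≈ 8.21 V, R_th ≈ 1.30 Ω

V_th is the unloaded tap voltage: V_in · R2/(R1+R2) = 14.3 × 0.5741 = 8.210 V.
With V_in suppressed (replaced by a short), R_th = R1 ‖ R2 = (2.270 × 3.06)/(2.270 + 3.06) = 1.303 Ω.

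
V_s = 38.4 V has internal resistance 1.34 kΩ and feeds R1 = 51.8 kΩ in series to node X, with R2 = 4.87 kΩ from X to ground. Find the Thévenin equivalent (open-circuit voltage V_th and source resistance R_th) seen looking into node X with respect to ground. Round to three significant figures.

R1' = 1.34 + 51.8 = 53.14 kΩ (source resistance + R1).
V_th is the unloaded tap voltage: V_s · R2/(R1'+R2) = 38.4 × 0.08395 = 3.224 V.
Looking into X with the source shorted: R_th = R1'·R2/(R1'+R2) = 53.14 × 4.87/58.01 = 4.461 kΩ.

V_th ≈ 3.22 V, R_th ≈ 4.46 kΩ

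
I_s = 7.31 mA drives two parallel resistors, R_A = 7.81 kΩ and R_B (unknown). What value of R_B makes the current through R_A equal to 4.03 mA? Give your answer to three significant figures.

The fraction through R_A equals R_B/(R_A+R_B).
4.03/7.31 = R_B/(R_A + R_B) → R_B = R_A · (0.5513)/(1 − 0.5513) = 7.81 × 1.229 = 9.596 kΩ.

R_B ≈ 9.60 kΩ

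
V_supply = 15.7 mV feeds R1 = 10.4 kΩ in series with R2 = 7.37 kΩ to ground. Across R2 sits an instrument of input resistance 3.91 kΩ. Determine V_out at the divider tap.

V_out ≈ 3.10 mV

R2 ‖ R_L = (7.37 × 3.91)/(7.37 + 3.91) = 2.555 kΩ.
Then V_out = V_supply · R2'/(R1 + R2') = 15.7 × 2.555/12.95 = 3.096 mV.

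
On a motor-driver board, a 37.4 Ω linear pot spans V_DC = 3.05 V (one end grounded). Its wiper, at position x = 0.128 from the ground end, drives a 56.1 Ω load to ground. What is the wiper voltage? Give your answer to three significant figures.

Split the track: R_lower = x·R_p = 4.787 Ω, R_upper = (1−x)·R_p = 32.61 Ω.
Lower segment in parallel with the load: 4.787 ‖ 56.1 = 4.411 Ω.
Loaded-divider output: V_out = 3.05 × 0.1191 = 0.3634 V.
(Unloaded: V_out = x·V_DC = 0.390 V.)

V_out ≈ 0.363 V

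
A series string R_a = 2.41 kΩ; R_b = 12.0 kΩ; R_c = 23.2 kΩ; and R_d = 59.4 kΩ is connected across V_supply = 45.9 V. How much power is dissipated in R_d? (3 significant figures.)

The common current is I = 45.9/97.01 = 0.4731 mA.
V(R_d) = I·R = 28.10 V; P = V·I = 28.10 × 0.4731 = 13.30 mW.

P ≈ 13.3 mW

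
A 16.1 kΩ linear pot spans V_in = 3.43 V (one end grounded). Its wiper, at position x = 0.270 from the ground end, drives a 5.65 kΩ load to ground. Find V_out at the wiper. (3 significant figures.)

V_out ≈ 0.593 V

The pot divides into 11.75 kΩ above the wiper and 4.347 kΩ below.
Lower segment in parallel with the load: 4.347 ‖ 5.65 = 2.457 kΩ.
Then V_out = V_in · 2.457/(11.75 + 2.457) = 0.5930 V.
(Unloaded: V_out = x·V_in = 0.926 V.)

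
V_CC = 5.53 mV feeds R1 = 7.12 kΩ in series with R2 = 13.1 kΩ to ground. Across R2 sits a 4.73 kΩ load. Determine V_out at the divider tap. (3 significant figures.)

R2 ‖ R_L = (13.1 × 4.73)/(13.1 + 4.73) = 3.475 kΩ.
Then V_out = V_CC · R2'/(R1 + R2') = 5.53 × 3.475/10.60 = 1.814 mV.

V_out ≈ 1.81 mV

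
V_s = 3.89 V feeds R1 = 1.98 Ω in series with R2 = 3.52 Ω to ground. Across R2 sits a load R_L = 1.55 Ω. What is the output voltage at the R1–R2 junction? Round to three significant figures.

V_out ≈ 1.37 V

First combine the lower leg with the load: R2 ‖ R_L = 1.076 Ω.
Then V_out = V_s · R2'/(R1 + R2') = 3.89 × 1.076/3.056 = 1.370 V.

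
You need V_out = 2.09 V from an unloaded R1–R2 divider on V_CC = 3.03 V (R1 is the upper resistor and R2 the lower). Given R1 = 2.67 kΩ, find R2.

R2 ≈ 5.94 kΩ

The divider ratio is R2/(R1+R2) = 2.09/3.03 = 0.6898.
So R2 = R1 · V_out/(V_CC − V_out) = 2.67 × 2.09/(3.03 − 2.09) = 2.67 × 2.223 = 5.936 kΩ.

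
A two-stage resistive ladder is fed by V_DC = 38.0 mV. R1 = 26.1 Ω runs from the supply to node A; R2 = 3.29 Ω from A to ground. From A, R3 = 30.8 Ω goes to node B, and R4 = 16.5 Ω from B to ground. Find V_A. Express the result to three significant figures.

Node A sees R2 in parallel with the series input of stage 2, R3 + R4 = 47.30 Ω.
Effective lower resistance at A: R2 ‖ 47.30 = 3.076 Ω.
So V_A = 38.0 × 0.1054 = 4.006 mV.

V_A ≈ 4.01 mV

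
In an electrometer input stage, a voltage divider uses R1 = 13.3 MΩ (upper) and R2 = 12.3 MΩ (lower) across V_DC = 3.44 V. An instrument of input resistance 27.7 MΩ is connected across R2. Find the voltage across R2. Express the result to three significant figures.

V_out ≈ 1.34 V

First combine the lower leg with the load: R2 ‖ R_L = 8.518 MΩ.
Now apply the divider: V_out = 3.44 × 0.3904 = 1.343 V.
(Unloaded it would be 1.65 V; the load pulls it down.)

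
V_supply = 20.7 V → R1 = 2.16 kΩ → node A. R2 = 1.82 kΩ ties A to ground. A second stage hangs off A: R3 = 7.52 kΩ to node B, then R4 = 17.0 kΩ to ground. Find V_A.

V_A ≈ 9.10 V

Looking into the second stage from A: R3 + R4 = 24.52 kΩ appears in parallel with R2.
Effective lower resistance at A: R2 ‖ 24.52 = 1.694 kΩ.
So V_A = 20.7 × 0.4396 = 9.099 V.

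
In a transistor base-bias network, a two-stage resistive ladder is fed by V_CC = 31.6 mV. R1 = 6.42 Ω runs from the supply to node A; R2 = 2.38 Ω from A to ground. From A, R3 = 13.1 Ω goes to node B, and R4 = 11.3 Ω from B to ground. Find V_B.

V_B ≈ 3.70 mV

Looking into the second stage from A: R3 + R4 = 24.40 Ω appears in parallel with R2.
R2 ‖ (R3+R4) = 2.168 Ω.
So V_A = 31.6 × 0.2525 = 7.979 mV.
Stage 2 is unloaded, so V_B = V_A · R4/(R3+R4) = 7.979 × 11.3/24.40 = 3.695 mV.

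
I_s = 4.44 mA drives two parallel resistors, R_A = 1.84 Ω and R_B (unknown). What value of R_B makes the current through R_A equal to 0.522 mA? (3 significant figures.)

R_B ≈ 0.245 Ω

The fraction through R_A equals R_B/(R_A+R_B).
0.522/4.44 = R_B/(R_A + R_B) → R_B = R_A · (0.1176)/(1 − 0.1176) = 1.84 × 0.1332 = 0.2451 Ω.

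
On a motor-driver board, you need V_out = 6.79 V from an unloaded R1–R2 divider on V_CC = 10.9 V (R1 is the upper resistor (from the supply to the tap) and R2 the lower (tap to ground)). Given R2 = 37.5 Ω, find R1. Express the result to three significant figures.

Required fraction k = V_out/V_CC = 0.6229.
R1 = R2·(1/k − 1) = 37.5 × 0.6053 = 22.70 Ω.

R1 ≈ 22.7 Ω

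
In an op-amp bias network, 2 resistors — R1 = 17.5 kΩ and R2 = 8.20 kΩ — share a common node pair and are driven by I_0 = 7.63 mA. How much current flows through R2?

I ≈ 5.20 mA

With just two branches, the current splits inversely with resistance.
So I = 7.63 × 17.5/25.70 = 5.196 mA.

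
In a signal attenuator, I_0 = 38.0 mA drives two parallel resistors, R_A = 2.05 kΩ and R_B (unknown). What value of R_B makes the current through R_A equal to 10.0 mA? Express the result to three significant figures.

R_B ≈ 0.732 kΩ

The fraction through R_A equals R_B/(R_A+R_B).
10.0/38.0 = R_B/(R_A + R_B) → R_B = R_A · (0.2632)/(1 − 0.2632) = 2.05 × 0.3571 = 0.7321 kΩ.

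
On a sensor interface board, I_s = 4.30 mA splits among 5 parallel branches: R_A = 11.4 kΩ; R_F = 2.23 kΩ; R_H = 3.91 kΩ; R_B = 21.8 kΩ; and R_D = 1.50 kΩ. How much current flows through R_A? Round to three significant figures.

I ≈ 0.251 mA

ΣG = 1/11.4 + 1/2.23 + 1/3.91 + 1/21.8 + 1/1.50 = 1.504.
By the current-divider rule, I = I_s · G_k/ΣG = 4.30 × 0.05831 = 0.2507 mA.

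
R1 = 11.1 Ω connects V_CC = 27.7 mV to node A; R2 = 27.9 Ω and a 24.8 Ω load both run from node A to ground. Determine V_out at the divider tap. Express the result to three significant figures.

V_out ≈ 15.0 mV

First combine the lower leg with the load: R2 ‖ R_L = 13.13 Ω.
Then V_out = V_CC · R2'/(R1 + R2') = 27.7 × 13.13/24.23 = 15.01 mV.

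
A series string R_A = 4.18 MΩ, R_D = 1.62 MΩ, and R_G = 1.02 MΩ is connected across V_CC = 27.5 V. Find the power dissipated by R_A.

P ≈ 68.0 µW

ΣR = 6.820 MΩ → I = 27.5/6.820 = 4.032 µA.
P(R_A) = I²·R_A = (4.032)² × 4.18 = 67.96 µW.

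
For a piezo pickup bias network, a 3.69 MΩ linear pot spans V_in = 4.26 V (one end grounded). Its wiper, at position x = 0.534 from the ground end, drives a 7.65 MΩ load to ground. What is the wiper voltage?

V_out ≈ 2.03 V

Lower segment x·R_p = 1.970 MΩ; upper segment (1−x)·R_p = 1.720 MΩ.
(x·R_p) ‖ R_L = 1.567 MΩ.
V_out = 4.26 × 1.567/(1.720 + 1.567) = 2.031 V.
(Unloaded: V_out = x·V_in = 2.27 V.)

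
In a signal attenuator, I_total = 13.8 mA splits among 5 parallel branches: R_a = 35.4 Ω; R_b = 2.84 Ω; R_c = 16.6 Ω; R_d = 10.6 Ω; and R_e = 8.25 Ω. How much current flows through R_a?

I ≈ 0.594 mA

ΣG = 1/35.4 + 1/2.84 + 1/16.6 + 1/10.6 + 1/8.25 = 0.6562.
R_a takes the fraction G_k/ΣG = 0.02825/0.6562 = 0.04305, so I = 13.8 × 0.04305 = 0.5941 mA.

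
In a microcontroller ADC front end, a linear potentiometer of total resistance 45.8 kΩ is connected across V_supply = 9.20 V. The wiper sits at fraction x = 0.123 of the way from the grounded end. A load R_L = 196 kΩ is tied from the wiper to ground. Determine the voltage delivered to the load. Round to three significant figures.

V_out ≈ 1.10 V

The pot divides into 40.17 kΩ above the wiper and 5.633 kΩ below.
Lower segment in parallel with the load: 5.633 ‖ 196 = 5.476 kΩ.
Loaded-divider output: V_out = 9.20 × 0.1200 = 1.104 V.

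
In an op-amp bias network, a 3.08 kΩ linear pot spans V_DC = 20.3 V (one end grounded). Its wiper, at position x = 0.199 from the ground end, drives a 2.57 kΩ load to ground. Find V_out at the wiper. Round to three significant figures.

V_out ≈ 3.39 V

The pot divides into 2.467 kΩ above the wiper and 0.6129 kΩ below.
Lower segment in parallel with the load: 0.6129 ‖ 2.57 = 0.4949 kΩ.
V_out = 20.3 × 0.4949/(2.467 + 0.4949) = 3.392 V.
(Unloaded: V_out = x·V_DC = 4.04 V.)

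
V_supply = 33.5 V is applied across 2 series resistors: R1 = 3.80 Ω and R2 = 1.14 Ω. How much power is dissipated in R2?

ΣR = 4.940 Ω → I = 33.5/4.940 = 6.781 A.
P = I²R = 45.99 × 1.14 = 52.43 W.

P ≈ 52.4 W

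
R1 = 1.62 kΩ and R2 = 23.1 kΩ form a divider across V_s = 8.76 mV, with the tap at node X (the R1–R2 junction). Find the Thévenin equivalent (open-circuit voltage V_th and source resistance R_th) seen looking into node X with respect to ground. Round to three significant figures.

V_th is the unloaded tap voltage: V_s · R2/(R1+R2) = 8.76 × 0.9345 = 8.186 mV.
Looking into X with the source shorted: R_th = R1·R2/(R1+R2) = 1.620 × 23.1/24.72 = 1.514 kΩ.

V_th ≈ 8.19 mV, R_th ≈ 1.51 kΩ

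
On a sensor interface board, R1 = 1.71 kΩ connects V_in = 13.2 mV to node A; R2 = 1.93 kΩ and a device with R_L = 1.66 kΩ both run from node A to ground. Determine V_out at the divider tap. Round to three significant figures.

V_out ≈ 4.53 mV

R2 ‖ R_L = (1.93 × 1.66)/(1.93 + 1.66) = 0.8924 kΩ.
Now apply the divider: V_out = 13.2 × 0.3429 = 4.527 mV.
(Unloaded it would be 7.00 mV; the load pulls it down.)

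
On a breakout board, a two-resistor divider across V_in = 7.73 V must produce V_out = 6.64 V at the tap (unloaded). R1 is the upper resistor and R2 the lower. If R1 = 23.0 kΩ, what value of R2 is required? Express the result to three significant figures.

Required fraction k = V_out/V_in = 0.8590.
So R2 = R1 · V_out/(V_in − V_out) = 23.0 × 6.64/(7.73 − 6.64) = 23.0 × 6.092 = 140.1 kΩ.

R2 ≈ 140 kΩ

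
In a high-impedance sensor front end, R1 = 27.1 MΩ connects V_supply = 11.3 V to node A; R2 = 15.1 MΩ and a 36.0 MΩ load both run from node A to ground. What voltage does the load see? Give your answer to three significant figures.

R2 ‖ R_L = (15.1 × 36.0)/(15.1 + 36.0) = 10.64 MΩ.
Then V_out = V_supply · R2'/(R1 + R2') = 11.3 × 10.64/37.74 = 3.185 V.

V_out ≈ 3.19 V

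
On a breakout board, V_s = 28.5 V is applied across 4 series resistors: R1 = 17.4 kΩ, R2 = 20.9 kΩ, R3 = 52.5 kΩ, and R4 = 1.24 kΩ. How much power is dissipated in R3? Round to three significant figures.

P ≈ 5.03 mW

The common current is I = 28.5/92.04 = 0.3096 mA.
V(R3) = I·R = 16.26 V; P = V·I = 16.26 × 0.3096 = 5.034 mW.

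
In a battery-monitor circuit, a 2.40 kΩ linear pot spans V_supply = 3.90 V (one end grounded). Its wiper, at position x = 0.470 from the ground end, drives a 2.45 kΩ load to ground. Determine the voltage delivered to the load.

V_out ≈ 1.47 V

The pot divides into 1.272 kΩ above the wiper and 1.128 kΩ below.
R_L loads the lower segment: effective lower R = 0.7724 kΩ.
Loaded-divider output: V_out = 3.90 × 0.3778 = 1.473 V.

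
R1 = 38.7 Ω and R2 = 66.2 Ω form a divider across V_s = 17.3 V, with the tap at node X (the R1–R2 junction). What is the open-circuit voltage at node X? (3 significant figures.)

V_th ≈ 10.9 V

V_th is the unloaded tap voltage: V_s · R2/(R1+R2) = 17.3 × 0.6311 = 10.92 V.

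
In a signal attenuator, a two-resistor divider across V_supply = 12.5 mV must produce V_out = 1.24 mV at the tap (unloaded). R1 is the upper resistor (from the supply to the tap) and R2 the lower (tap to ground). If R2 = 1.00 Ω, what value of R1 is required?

R1 ≈ 9.08 Ω

The divider ratio is R2/(R1+R2) = 1.24/12.5 = 0.09920.
Rearranging, R1 = R2·(1−k)/k = 1.00 × 9.081 = 9.081 Ω.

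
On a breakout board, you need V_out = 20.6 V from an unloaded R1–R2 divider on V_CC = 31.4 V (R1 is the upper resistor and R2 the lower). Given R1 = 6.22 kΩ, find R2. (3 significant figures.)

Required fraction k = V_out/V_CC = 0.6561.
Rearranging, R2 = R1·k/(1−k) = 6.22 × 1.907 = 11.86 kΩ.

R2 ≈ 11.9 kΩ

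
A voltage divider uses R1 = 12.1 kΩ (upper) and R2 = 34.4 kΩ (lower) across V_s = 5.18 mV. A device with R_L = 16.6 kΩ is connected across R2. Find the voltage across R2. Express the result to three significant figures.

The load sits in parallel with R2, giving an effective lower resistance R2' = R2·R_L/(R2+R_L) = 11.20 kΩ.
Voltage divider with the loaded lower leg: V_out = 5.18 × 11.20/(12.1 + 11.20) = 5.18 × 0.4806 = 2.490 mV.

V_out ≈ 2.49 mV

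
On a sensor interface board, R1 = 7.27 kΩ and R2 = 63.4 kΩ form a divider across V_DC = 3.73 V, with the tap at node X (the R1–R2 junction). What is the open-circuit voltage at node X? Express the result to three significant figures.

V_th ≈ 3.35 V

With X open, the divider is unloaded: V_th = 3.73 × 63.4/70.67 = 3.346 V.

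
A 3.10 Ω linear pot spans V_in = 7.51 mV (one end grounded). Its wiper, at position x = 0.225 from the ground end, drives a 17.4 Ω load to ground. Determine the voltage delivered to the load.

Split the track: R_lower = x·R_p = 0.6975 Ω, R_upper = (1−x)·R_p = 2.403 Ω.
(x·R_p) ‖ R_L = 0.6706 Ω.
V_out = 7.51 × 0.6706/(2.403 + 0.6706) = 1.639 mV.

V_out ≈ 1.64 mV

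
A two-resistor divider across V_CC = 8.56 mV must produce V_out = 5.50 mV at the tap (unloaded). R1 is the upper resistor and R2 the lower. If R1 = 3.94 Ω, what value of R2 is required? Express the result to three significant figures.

R2 ≈ 7.08 Ω

V_out/V_CC = R2/(R1+R2) = 0.6425.
So R2 = R1 · V_out/(V_CC − V_out) = 3.94 × 5.50/(8.56 − 5.50) = 3.94 × 1.797 = 7.082 Ω.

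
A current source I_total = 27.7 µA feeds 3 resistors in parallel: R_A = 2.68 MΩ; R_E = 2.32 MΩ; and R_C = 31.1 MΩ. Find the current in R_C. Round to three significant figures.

Conductances: ΣG = 1/2.68 + 1/2.32 + 1/31.1 = 0.8363 (1/MΩ).
By the current-divider rule, I = I_total · G_k/ΣG = 27.7 × 0.03845 = 1.065 µA.

I ≈ 1.06 µA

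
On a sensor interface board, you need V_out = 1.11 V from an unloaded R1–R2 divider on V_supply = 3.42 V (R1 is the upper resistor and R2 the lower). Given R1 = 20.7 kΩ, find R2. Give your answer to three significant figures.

Required fraction k = V_out/V_supply = 0.3246.
So R2 = R1 · V_out/(V_supply − V_out) = 20.7 × 1.11/(3.42 − 1.11) = 20.7 × 0.4805 = 9.947 kΩ.

R2 ≈ 9.95 kΩ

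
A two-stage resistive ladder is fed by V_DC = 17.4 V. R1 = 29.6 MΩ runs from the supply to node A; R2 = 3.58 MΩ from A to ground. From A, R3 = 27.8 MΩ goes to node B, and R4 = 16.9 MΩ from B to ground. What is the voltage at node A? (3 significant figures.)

V_A ≈ 1.75 V

The second stage (R3 + R4 = 44.70 MΩ) loads node A in parallel with R2.
R2 ‖ (R3+R4) = 3.315 MΩ.
So V_A = 17.4 × 0.1007 = 1.752 V.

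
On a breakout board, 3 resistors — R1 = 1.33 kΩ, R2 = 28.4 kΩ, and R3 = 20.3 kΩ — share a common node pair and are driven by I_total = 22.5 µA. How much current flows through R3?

I ≈ 1.33 µA

Conductances: ΣG = 1/1.33 + 1/28.4 + 1/20.3 = 0.8364 (1/kΩ).
R3 takes the fraction G_k/ΣG = 0.04926/0.8364 = 0.05890, so I = 22.5 × 0.05890 = 1.325 µA.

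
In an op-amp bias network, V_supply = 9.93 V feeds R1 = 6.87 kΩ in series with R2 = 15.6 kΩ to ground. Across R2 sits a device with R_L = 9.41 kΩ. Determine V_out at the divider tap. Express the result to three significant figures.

First combine the lower leg with the load: R2 ‖ R_L = 5.869 kΩ.
Then V_out = V_supply · R2'/(R1 + R2') = 9.93 × 5.869/12.74 = 4.575 V.
(Unloaded it would be 6.89 V; the load pulls it down.)

V_out ≈ 4.58 V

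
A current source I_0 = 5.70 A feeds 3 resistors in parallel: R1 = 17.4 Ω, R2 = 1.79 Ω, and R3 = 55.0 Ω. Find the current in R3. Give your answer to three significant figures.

Total conductance ΣG = 1/17.4 + 1/1.79 + 1/55.0 = 0.6343 (units of 1/Ω).
Current divider: I(R3) = I_0 · G_k/ΣG = 5.70 × (0.01818/0.6343) = 5.70 × 0.02866 = 0.1634 A.

I ≈ 0.163 A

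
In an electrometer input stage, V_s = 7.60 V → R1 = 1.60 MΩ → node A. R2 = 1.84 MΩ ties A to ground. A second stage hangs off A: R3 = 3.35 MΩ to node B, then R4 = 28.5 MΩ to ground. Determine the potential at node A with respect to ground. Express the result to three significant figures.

V_A ≈ 3.96 V

Looking into the second stage from A: R3 + R4 = 31.85 MΩ appears in parallel with R2.
R2 ‖ (R3+R4) = 1.740 MΩ.
So V_A = 7.60 × 0.5209 = 3.959 V.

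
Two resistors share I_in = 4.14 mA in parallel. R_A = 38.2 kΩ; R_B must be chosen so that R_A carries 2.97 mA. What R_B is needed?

Two-branch current divider: I_A = I_in · R_B/(R_A + R_B).
With f = 0.7174, R_B = R_A · f/(1−f) = 38.2 × 2.538 = 96.97 kΩ.

R_B ≈ 97.0 kΩ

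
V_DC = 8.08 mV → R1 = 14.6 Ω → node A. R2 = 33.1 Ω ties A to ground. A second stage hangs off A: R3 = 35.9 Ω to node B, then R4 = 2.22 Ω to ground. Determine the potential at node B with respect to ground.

V_B ≈ 0.258 mV

The second stage (R3 + R4 = 38.12 Ω) loads node A in parallel with R2.
R2 ‖ (R3+R4) = 17.72 Ω.
First divider: V_A = V_DC · 17.72/(14.6 + 17.72) = 4.430 mV.
Then the unloaded second divider: V_B = V_A × R4/(R3+R4) = 4.430 × 0.05824 = 0.2580 mV.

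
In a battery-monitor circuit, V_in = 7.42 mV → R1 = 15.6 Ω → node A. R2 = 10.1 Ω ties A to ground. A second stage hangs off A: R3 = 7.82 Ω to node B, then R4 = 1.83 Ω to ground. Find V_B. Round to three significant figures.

V_B ≈ 0.338 mV

Looking into the second stage from A: R3 + R4 = 9.650 Ω appears in parallel with R2.
Effective lower resistance at A: R2 ‖ 9.650 = 4.935 Ω.
First divider: V_A = V_in · 4.935/(15.6 + 4.935) = 1.783 mV.
Then the unloaded second divider: V_B = V_A × R4/(R3+R4) = 1.783 × 0.1896 = 0.3382 mV.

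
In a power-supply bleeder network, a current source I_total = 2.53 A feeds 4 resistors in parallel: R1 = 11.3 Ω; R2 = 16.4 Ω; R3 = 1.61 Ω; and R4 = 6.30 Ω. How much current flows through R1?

I ≈ 0.241 A

Conductances: ΣG = 1/11.3 + 1/16.4 + 1/1.61 + 1/6.30 = 0.9293 (1/Ω).
Current divider: I(R1) = I_total · G_k/ΣG = 2.53 × (0.08850/0.9293) = 2.53 × 0.09523 = 0.2409 A.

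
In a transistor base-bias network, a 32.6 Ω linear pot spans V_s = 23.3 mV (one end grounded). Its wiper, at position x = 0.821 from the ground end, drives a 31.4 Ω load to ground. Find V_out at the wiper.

Split the track: R_lower = x·R_p = 26.76 Ω, R_upper = (1−x)·R_p = 5.835 Ω.
(x·R_p) ‖ R_L = 14.45 Ω.
Then V_out = V_s · 14.45/(5.835 + 14.45) = 16.60 mV.

V_out ≈ 16.6 mV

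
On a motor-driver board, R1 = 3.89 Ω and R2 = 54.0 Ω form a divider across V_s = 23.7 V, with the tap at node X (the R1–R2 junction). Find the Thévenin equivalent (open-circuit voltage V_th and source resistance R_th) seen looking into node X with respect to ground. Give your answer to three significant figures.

V_th ≈ 22.1 V, R_th ≈ 3.63 Ω

Open-circuit (no load on X): V_th = V_s · R2/(R1 + R2) = 23.7 × 54.0/(3.890 + 54.0) = 22.11 V.
Looking into X with the source shorted: R_th = R1·R2/(R1+R2) = 3.890 × 54.0/57.89 = 3.629 Ω.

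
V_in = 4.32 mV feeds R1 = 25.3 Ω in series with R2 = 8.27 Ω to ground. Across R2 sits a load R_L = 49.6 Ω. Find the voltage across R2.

V_out ≈ 0.945 mV

First combine the lower leg with the load: R2 ‖ R_L = 7.088 Ω.
Voltage divider with the loaded lower leg: V_out = 4.32 × 7.088/(25.3 + 7.088) = 4.32 × 0.2189 = 0.9454 mV.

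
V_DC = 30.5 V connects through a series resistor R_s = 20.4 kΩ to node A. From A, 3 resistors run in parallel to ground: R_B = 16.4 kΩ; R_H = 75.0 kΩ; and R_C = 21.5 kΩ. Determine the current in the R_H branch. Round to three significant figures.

I ≈ 0.117 mA

Combine the parallel branches: R_p = (1/16.4 + 1/75.0 + 1/21.5)⁻¹ = 8.277 kΩ.
V_A = 30.5 × 8.277/28.68 = 8.803 V.
Branch current I = V_A/R_H = 8.803/75.0 = 0.1174 mA.
(Equivalently: I_total = 1.064 mA, then current-divider fraction G_k/ΣG = 0.1104.)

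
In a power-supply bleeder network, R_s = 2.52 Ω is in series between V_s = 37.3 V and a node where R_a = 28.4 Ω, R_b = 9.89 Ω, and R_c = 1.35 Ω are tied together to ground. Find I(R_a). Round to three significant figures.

Equivalent of the parallel group: R_p = 1.140 Ω.
V_A = 37.3 × 1.140/3.660 = 11.62 V.
I(R_a) = V_A / R_a = 11.62/28.4 = 0.4091 A.
(Equivalently: I_total = 10.19 A, then current-divider fraction G_k/ΣG = 0.04015.)

I ≈ 0.409 A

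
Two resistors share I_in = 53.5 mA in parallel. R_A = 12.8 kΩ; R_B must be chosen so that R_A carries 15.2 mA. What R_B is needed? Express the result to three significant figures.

R_B ≈ 5.08 kΩ

The fraction through R_A equals R_B/(R_A+R_B).
With f = 0.2841, R_B = R_A · f/(1−f) = 12.8 × 0.3969 = 5.080 kΩ.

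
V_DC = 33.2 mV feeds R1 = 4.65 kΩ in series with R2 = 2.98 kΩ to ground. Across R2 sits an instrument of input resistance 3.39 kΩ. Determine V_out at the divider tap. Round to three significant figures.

V_out ≈ 8.44 mV

First combine the lower leg with the load: R2 ‖ R_L = 1.586 kΩ.
Now apply the divider: V_out = 33.2 × 0.2543 = 8.443 mV.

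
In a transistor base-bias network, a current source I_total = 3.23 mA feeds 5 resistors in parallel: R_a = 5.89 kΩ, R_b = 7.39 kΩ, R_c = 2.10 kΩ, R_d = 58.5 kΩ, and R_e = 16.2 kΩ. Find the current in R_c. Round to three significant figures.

I ≈ 1.79 mA

ΣG = 1/5.89 + 1/7.39 + 1/2.10 + 1/58.5 + 1/16.2 = 0.8601.
R_c takes the fraction G_k/ΣG = 0.4762/0.8601 = 0.5536, so I = 3.23 × 0.5536 = 1.788 mA.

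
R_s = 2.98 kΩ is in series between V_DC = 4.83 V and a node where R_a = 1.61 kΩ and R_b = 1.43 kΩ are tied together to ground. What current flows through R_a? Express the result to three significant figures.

Parallel bank: R_p = 1/(1/1.61 + 1/1.43) = 0.7573 kΩ.
Node voltage V_A = V_DC · R_p/(R_s + R_p) = 4.83 × 0.2026 = 0.9788 V.
Branch current I = V_A/R_a = 0.9788/1.61 = 0.6079 mA.
(Equivalently: I_total = 1.292 mA, then current-divider fraction G_k/ΣG = 0.4704.)

I ≈ 0.608 mA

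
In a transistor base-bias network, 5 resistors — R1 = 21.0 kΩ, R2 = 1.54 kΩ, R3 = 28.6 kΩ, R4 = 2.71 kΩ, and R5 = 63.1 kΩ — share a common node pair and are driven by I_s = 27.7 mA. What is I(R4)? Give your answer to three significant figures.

I ≈ 9.15 mA

ΣG = 1/21.0 + 1/1.54 + 1/28.6 + 1/2.71 + 1/63.1 = 1.117.
Current divider: I(R4) = I_s · G_k/ΣG = 27.7 × (0.3690/1.117) = 27.7 × 0.3304 = 9.153 mA.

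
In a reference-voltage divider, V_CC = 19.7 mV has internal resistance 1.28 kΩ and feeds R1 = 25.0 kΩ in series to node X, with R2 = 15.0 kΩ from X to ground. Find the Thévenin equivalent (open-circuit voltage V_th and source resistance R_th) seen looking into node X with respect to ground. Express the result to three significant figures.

V_th ≈ 7.16 mV, R_th ≈ 9.55 kΩ

R1' = 1.28 + 25.0 = 26.28 kΩ (source resistance + R1).
Open-circuit (no load on X): V_th = V_CC · R2/(R1' + R2) = 19.7 × 15.0/(26.28 + 15.0) = 7.158 mV.
Zeroing V_CC shorts the top of R1' to ground, so R_th = R1' ‖ R2 = 9.549 kΩ.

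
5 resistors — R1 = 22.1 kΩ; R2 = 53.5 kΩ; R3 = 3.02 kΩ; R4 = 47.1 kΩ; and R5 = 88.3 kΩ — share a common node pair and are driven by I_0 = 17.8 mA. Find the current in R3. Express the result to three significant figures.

I ≈ 13.8 mA

ΣG = 1/22.1 + 1/53.5 + 1/3.02 + 1/47.1 + 1/88.3 = 0.4276.
By the current-divider rule, I = I_0 · G_k/ΣG = 17.8 × 0.7743 = 13.78 mA.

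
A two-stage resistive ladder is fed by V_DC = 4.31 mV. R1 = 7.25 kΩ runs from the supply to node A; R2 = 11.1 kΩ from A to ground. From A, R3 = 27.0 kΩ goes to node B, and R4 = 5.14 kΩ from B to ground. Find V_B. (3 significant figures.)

V_B ≈ 0.367 mV

Node A sees R2 in parallel with the series input of stage 2, R3 + R4 = 32.14 kΩ.
R2 ‖ (R3+R4) = 8.251 kΩ.
V_A = 4.31 × 8.251/(7.25 + 8.251) = 2.294 mV.
V_B = V_A × 0.1599 = 0.3669 mV.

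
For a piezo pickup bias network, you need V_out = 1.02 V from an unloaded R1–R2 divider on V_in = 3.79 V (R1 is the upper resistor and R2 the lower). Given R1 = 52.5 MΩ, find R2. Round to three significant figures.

R2 ≈ 19.3 MΩ

The divider ratio is R2/(R1+R2) = 1.02/3.79 = 0.2691.
So R2 = R1 · V_out/(V_in − V_out) = 52.5 × 1.02/(3.79 − 1.02) = 52.5 × 0.3682 = 19.33 MΩ.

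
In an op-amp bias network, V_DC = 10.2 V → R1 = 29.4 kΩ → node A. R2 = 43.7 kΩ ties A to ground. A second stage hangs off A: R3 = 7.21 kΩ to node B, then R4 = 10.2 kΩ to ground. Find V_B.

V_B ≈ 1.78 V

Looking into the second stage from A: R3 + R4 = 17.41 kΩ appears in parallel with R2.
R2 ‖ (R3+R4) = 12.45 kΩ.
So V_A = 10.2 × 0.2975 = 3.034 V.
V_B = V_A × 0.5859 = 1.778 V.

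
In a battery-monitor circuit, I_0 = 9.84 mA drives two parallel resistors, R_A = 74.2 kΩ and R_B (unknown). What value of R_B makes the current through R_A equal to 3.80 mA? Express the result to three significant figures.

Two-branch current divider: I_A = I_0 · R_B/(R_A + R_B).
3.80/9.84 = R_B/(R_A + R_B) → R_B = R_A · (0.3862)/(1 − 0.3862) = 74.2 × 0.6291 = 46.68 kΩ.

R_B ≈ 46.7 kΩ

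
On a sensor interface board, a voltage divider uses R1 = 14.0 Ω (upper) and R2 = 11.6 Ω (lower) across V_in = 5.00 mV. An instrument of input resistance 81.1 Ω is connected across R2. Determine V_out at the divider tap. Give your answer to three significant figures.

V_out ≈ 2.10 mV

The load sits in parallel with R2, giving an effective lower resistance R2' = R2·R_L/(R2+R_L) = 10.15 Ω.
Then V_out = V_in · R2'/(R1 + R2') = 5.00 × 10.15/24.15 = 2.101 mV.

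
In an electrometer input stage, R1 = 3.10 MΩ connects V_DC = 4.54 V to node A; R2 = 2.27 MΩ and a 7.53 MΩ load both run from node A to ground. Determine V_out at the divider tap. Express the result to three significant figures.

V_out ≈ 1.63 V

R2 ‖ R_L = (2.27 × 7.53)/(2.27 + 7.53) = 1.744 MΩ.
Voltage divider with the loaded lower leg: V_out = 4.54 × 1.744/(3.10 + 1.744) = 4.54 × 0.3601 = 1.635 V.
(Unloaded it would be 1.92 V; the load pulls it down.)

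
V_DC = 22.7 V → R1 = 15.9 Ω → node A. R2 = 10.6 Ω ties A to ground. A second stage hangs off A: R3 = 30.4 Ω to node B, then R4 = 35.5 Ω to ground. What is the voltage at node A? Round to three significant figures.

V_A ≈ 8.28 V

The second stage (R3 + R4 = 65.90 Ω) loads node A in parallel with R2.
Effective lower resistance at A: R2 ‖ 65.90 = 9.131 Ω.
V_A = 22.7 × 9.131/(15.9 + 9.131) = 8.281 V.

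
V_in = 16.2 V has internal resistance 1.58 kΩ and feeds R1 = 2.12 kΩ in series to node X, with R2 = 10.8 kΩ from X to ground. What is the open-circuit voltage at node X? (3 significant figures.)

V_th ≈ 12.1 V

R1' = 1.58 + 2.12 = 3.700 kΩ (source resistance + R1).
With X open, the divider is unloaded: V_th = 16.2 × 10.8/14.50 = 12.07 V.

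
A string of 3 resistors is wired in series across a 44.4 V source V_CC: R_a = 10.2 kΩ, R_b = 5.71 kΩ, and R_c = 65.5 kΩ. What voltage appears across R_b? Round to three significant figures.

V ≈ 3.11 V

ΣR = 10.2 + 5.71 + 65.5 = 81.41 kΩ.
By the voltage-divider rule, V = 44.4 × 5.710/81.41 = 3.114 V.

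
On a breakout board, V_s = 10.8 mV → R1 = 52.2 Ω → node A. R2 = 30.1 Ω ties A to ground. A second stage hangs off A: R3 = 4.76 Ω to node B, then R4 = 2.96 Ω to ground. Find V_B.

Node A sees R2 in parallel with the series input of stage 2, R3 + R4 = 7.720 Ω.
Effective lower resistance at A: R2 ‖ 7.720 = 6.144 Ω.
V_A = 10.8 × 6.144/(52.2 + 6.144) = 1.137 mV.
Stage 2 is unloaded, so V_B = V_A · R4/(R3+R4) = 1.137 × 2.96/7.720 = 0.4361 mV.

V_B ≈ 0.436 mV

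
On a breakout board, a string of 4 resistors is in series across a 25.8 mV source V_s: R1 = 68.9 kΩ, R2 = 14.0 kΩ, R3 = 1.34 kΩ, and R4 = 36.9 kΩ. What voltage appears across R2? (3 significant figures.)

V ≈ 2.98 mV

Series total: ΣR = 68.9 + 14.0 + 1.34 + 36.9 = 121.1 kΩ.
V = V_s · R/ΣR = 25.8 × 0.1156 = 2.982 mV.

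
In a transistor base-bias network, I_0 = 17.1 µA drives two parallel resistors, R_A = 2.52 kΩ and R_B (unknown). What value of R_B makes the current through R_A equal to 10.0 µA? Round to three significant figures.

R_B ≈ 3.55 kΩ

Two-branch current divider: I_A = I_0 · R_B/(R_A + R_B).
With f = 0.5848, R_B = R_A · f/(1−f) = 2.52 × 1.408 = 3.549 kΩ.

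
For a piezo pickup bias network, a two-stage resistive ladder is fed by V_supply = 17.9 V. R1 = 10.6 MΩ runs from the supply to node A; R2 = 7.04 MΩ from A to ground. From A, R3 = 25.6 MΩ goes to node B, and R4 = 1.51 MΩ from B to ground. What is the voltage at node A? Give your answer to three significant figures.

V_A ≈ 6.18 V

The second stage (R3 + R4 = 27.11 MΩ) loads node A in parallel with R2.
Effective lower resistance at A: R2 ‖ 27.11 = 5.589 MΩ.
So V_A = 17.9 × 0.3452 = 6.179 V.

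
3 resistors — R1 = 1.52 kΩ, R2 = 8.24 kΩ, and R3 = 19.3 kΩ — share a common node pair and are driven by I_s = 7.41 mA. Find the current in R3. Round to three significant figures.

I ≈ 0.462 mA

ΣG = 1/1.52 + 1/8.24 + 1/19.3 = 0.8311.
R3 takes the fraction G_k/ΣG = 0.05181/0.8311 = 0.06235, so I = 7.41 × 0.06235 = 0.4620 mA.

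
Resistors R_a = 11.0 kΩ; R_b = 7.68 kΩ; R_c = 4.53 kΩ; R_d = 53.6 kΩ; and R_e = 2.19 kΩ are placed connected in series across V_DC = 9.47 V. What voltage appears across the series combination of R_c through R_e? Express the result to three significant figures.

Total series resistance ΣR = 11.0 + 7.68 + 4.53 + 53.6 + 2.19 = 79.00 kΩ.
R_{R_c..R_e} = 4.53 + 53.6 + 2.19 = 60.32 kΩ.
V = V_DC · R/ΣR = 9.47 × 0.7635 = 7.231 V.

V ≈ 7.23 V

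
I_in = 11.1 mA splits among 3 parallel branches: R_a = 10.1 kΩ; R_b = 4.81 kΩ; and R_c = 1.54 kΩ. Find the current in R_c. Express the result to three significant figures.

I ≈ 7.54 mA

Conductances: ΣG = 1/10.1 + 1/4.81 + 1/1.54 = 0.9563 (1/kΩ).
Current divider: I(R_c) = I_in · G_k/ΣG = 11.1 × (0.6494/0.9563) = 11.1 × 0.6791 = 7.537 mA.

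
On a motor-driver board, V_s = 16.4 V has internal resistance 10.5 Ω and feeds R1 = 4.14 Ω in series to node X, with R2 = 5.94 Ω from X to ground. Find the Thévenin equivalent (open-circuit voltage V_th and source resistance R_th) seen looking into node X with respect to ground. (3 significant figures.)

V_th ≈ 4.73 V, R_th ≈ 4.23 Ω

R1' = 10.5 + 4.14 = 14.64 Ω (source resistance + R1).
With X open, the divider is unloaded: V_th = 16.4 × 5.94/20.58 = 4.734 V.
Zeroing V_s shorts the top of R1' to ground, so R_th = R1' ‖ R2 = 4.226 Ω.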